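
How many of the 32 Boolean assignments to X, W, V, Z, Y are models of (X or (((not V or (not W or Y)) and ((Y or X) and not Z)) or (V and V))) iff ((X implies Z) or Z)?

Initial set: {((X or (((not V or (not W or Y)) and ((Y or X) and not Z)) or (V and V))) iff ((X implies Z) or Z))}.
((X or (((not V or (not W or Y)) and ((Y or X) and not Z)) or (V and V))) iff ((X implies Z) or Z)): β-rule — branch into (X or (((not V or (not W or Y)) and ((Y or X) and not Z)) or (V and V))), ((X implies Z) or Z)  //  not (X or (((not V or (not W or Y)) and ((Y or X) and not Z)) or (V and V))), not ((X implies Z) or Z).
  branch 1 (add (X or (((not V or (not W or Y)) and ((Y or X) and not Z)) or (V and V))), ((X implies Z) or Z)):
    (X or (((not V or (not W or Y)) and ((Y or X) and not Z)) or (V and V))): β-rule — branch into X  //  (((not V or (not W or Y)) and ((Y or X) and not Z)) or (V and V)).
      branch 1.1 (add X):
        ((X implies Z) or Z): β-rule — branch into (X implies Z)  //  Z.
          branch 1.1.1 (add (X implies Z)):
            (X implies Z): β-rule — branch into not X  //  Z.
              branch 1.1.1.1 (add not X):
                × closes — contains both X and not X.
              branch 1.1.1.2 (add Z):
                ○ open, literals {X=1, Z=1}.
          branch 1.1.2 (add Z):
            ○ open, literals {X=1, Z=1}.
      branch 1.2 (add (((not V or (not W or Y)) and ((Y or X) and not Z)) or (V and V))):
        ((X implies Z) or Z): β-rule — branch into (X implies Z)  //  Z.
          branch 1.2.1 (add (X implies Z)):
            (((not V or (not W or Y)) and ((Y or X) and not Z)) or (V and V)): β-rule — branch into ((not V or (not W or Y)) and ((Y or X) and not Z))  //  (V and V).
              branch 1.2.1.1 (add ((not V or (not W or Y)) and ((Y or X) and not Z))):
                ((not V or (not W or Y)) and ((Y or X) and not Z)): α-rule — add (not V or (not W or Y)), ((Y or X) and not Z).
                ((Y or X) and not Z): α-rule — add (Y or X), not Z.
                (X implies Z): β-rule — branch into not X  //  Z.
                  branch 1.2.1.1.1 (add not X):
                    (not V or (not W or Y)): β-rule — branch into not V  //  (not W or Y).
                      branch 1.2.1.1.1.1 (add not V):
                        (Y or X): β-rule — branch into Y  //  X.
                          branch 1.2.1.1.1.1.1 (add Y):
                            ○ open, literals {V=0, X=0, Y=1, Z=0}.
                          branch 1.2.1.1.1.1.2 (add X):
                            × closes — contains both X and not X.
                      branch 1.2.1.1.1.2 (add (not W or Y)):
                        (Y or X): β-rule — branch into Y  //  X.
                          branch 1.2.1.1.1.2.1 (add Y):
                            (not W or Y): β-rule — branch into not W  //  Y.
                              branch 1.2.1.1.1.2.1.1 (add not W):
                                ○ open, literals {W=0, X=0, Y=1, Z=0}.
                              branch 1.2.1.1.1.2.1.2 (add Y):
                                ○ open, literals {X=0, Y=1, Z=0}.
                          branch 1.2.1.1.1.2.2 (add X):
                            × closes — contains both X and not X.
                  branch 1.2.1.1.2 (add Z):
                    × closes — contains both Z and not Z.
              branch 1.2.1.2 (add (V and V)):
                (V and V): α-rule — add V, V.
                (X implies Z): β-rule — branch into not X  //  Z.
                  branch 1.2.1.2.1 (add not X):
                    ○ open, literals {V=1, X=0}.
                  branch 1.2.1.2.2 (add Z):
                    ○ open, literals {V=1, Z=1}.
          branch 1.2.2 (add Z):
            (((not V or (not W or Y)) and ((Y or X) and not Z)) or (V and V)): β-rule — branch into ((not V or (not W or Y)) and ((Y or X) and not Z))  //  (V and V).
              branch 1.2.2.1 (add ((not V or (not W or Y)) and ((Y or X) and not Z))):
                ((not V or (not W or Y)) and ((Y or X) and not Z)): α-rule — add (not V or (not W or Y)), ((Y or X) and not Z).
                ((Y or X) and not Z): α-rule — add (Y or X), not Z.
                × closes — contains both Z and not Z.
              branch 1.2.2.2 (add (V and V)):
                (V and V): α-rule — add V, V.
                ○ open, literals {V=1, Z=1}.
  branch 2 (add not (X or (((not V or (not W or Y)) and ((Y or X) and not Z)) or (V and V))), not ((X implies Z) or Z)):
    not (X or (((not V or (not W or Y)) and ((Y or X) and not Z)) or (V and V))): α-rule — add not X, not (((not V or (not W or Y)) and ((Y or X) and not Z)) or (V and V)).
    not ((X implies Z) or Z): α-rule — add not (X implies Z), not Z.
    not (((not V or (not W or Y)) and ((Y or X) and not Z)) or (V and V)): α-rule — add not ((not V or (not W or Y)) and ((Y or X) and not Z)), not (V and V).
    not (X implies Z): α-rule — add X, not Z.
    × closes — contains both X and not X.
6 branches closed, 8 open.
Each open branch fixes some atoms; the unmentioned ones are free. Counting distinct full assignments: branch {X=1, Z=1} (W, V, Y) contributes 8 new; branch {X=1, Z=1} (W, V, Y) contributes 0 new; branch {V=0, X=0, Y=1, Z=0} (W) contributes 2 new; branch {W=0, X=0, Y=1, Z=0} (V) contributes 1 new; branch {X=0, Y=1, Z=0} (W, V) contributes 1 new; branch {V=1, X=0} (W, Z, Y) contributes 6 new; branch {V=1, Z=1} (X, W, Y) contributes 0 new; branch {V=1, Z=1} (X, W, Y) contributes 0 new. Total: 18.

18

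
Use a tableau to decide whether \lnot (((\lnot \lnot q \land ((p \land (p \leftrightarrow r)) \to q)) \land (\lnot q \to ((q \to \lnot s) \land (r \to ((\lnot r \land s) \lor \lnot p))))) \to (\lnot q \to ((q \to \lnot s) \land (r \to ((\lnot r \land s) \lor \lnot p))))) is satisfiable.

Unsatisfiable

Initial set: {\lnot (((\lnot \lnot q \land ((p \land (p \leftrightarrow r)) \to q)) \land (\lnot q \to ((q \to \lnot s) \land (r \to ((\lnot r \land s) \lor \lnot p))))) \to (\lnot q \to ((q \to \lnot s) \land (r \to ((\lnot r \land s) \lor \lnot p)))))}.
\lnot (((\lnot \lnot q \land ((p \land (p \leftrightarrow r)) \to q)) \land (\lnot q \to ((q \to \lnot s) \land (r \to ((\lnot r \land s) \lor \lnot p))))) \to (\lnot q \to ((q \to \lnot s) \land (r \to ((\lnot r \land s) \lor \lnot p))))): α-rule — add ((\lnot \lnot q \land ((p \land (p \leftrightarrow r)) \to q)) \land (\lnot q \to ((q \to \lnot s) \land (r \to ((\lnot r \land s) \lor \lnot p))))), \lnot (\lnot q \to ((q \to \lnot s) \land (r \to ((\lnot r \land s) \lor \lnot p)))).
((\lnot \lnot q \land ((p \land (p \leftrightarrow r)) \to q)) \land (\lnot q \to ((q \to \lnot s) \land (r \to ((\lnot r \land s) \lor \lnot p))))): α-rule — add (\lnot \lnot q \land ((p \land (p \leftrightarrow r)) \to q)), (\lnot q \to ((q \to \lnot s) \land (r \to ((\lnot r \land s) \lor \lnot p)))).
\lnot (\lnot q \to ((q \to \lnot s) \land (r \to ((\lnot r \land s) \lor \lnot p)))): α-rule — add \lnot q, \lnot ((q \to \lnot s) \land (r \to ((\lnot r \land s) \lor \lnot p))).
(\lnot \lnot q \land ((p \land (p \leftrightarrow r)) \to q)): α-rule — add \lnot \lnot q, ((p \land (p \leftrightarrow r)) \to q).
\lnot \lnot q: drop double negation, giving q.
× closes — contains both q and \lnot q.
All 1 branch closes.
Every branch closed; the formula is unsatisfiable.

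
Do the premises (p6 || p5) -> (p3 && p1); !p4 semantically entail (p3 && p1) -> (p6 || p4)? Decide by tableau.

No

Initial set: {((p6 || p5) -> (p3 && p1)); !p4; !((p3 && p1) -> (p6 || p4))}.
!((p3 && p1) -> (p6 || p4)): α-rule — add (p3 && p1), !(p6 || p4).
(p3 && p1): α-rule — add p3, p1.
!(p6 || p4): α-rule — add !p6, !p4.
((p6 || p5) -> (p3 && p1)): β-rule — branch into !(p6 || p5)  //  (p3 && p1).
  branch 1 (add !(p6 || p5)):
    !(p6 || p5): α-rule — add !p6, !p5.
    ○ open, literals {p1=1, p3=1, p4=0, p5=0, p6=0}.
  branch 2 (add (p3 && p1)):
    (p3 && p1): α-rule — add p3, p1.
    ○ open, literals {p1=1, p3=1, p4=0, p6=0}.
0 branches closed, 2 open.
An open branch gives a countermodel: p1=1, p3=1, p4=0, p5=0, p6=0 (unmentioned atoms arbitrary); the premises hold there but the conclusion fails.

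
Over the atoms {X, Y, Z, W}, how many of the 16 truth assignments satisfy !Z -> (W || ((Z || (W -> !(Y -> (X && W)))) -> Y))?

Initial set: {(!Z -> (W || ((Z || (W -> !(Y -> (X && W)))) -> Y)))}.
(!Z -> (W || ((Z || (W -> !(Y -> (X && W)))) -> Y))): β-rule — branch into !!Z  //  (W || ((Z || (W -> !(Y -> (X && W)))) -> Y)).
  branch 1 (add !!Z):
    ○ open, literals {Z=T}.
  branch 2 (add (W || ((Z || (W -> !(Y -> (X && W)))) -> Y))):
    (W || ((Z || (W -> !(Y -> (X && W)))) -> Y)): β-rule — branch into W  //  ((Z || (W -> !(Y -> (X && W)))) -> Y).
      branch 2.1 (add W):
        ○ open, literals {W=T}.
      branch 2.2 (add ((Z || (W -> !(Y -> (X && W)))) -> Y)):
        ((Z || (W -> !(Y -> (X && W)))) -> Y): β-rule — branch into !(Z || (W -> !(Y -> (X && W))))  //  Y.
          branch 2.2.1 (add !(Z || (W -> !(Y -> (X && W))))):
            !(Z || (W -> !(Y -> (X && W)))): α-rule — add !Z, !(W -> !(Y -> (X && W))).
            !(W -> !(Y -> (X && W))): α-rule — add W, !!(Y -> (X && W)).
            !!(Y -> (X && W)): β-rule — branch into !Y  //  (X && W).
              branch 2.2.1.1 (add !Y):
                ○ open, literals {W=T, Y=F, Z=F}.
              branch 2.2.1.2 (add (X && W)):
                (X && W): α-rule — add X, W.
                ○ open, literals {W=T, X=T, Z=F}.
          branch 2.2.2 (add Y):
            ○ open, literals {Y=T}.
0 branches closed, 5 open.
Each open branch fixes some atoms; the unmentioned ones are free. Counting distinct full assignments: branch {Z=T} (X, Y, W) contributes 8 new; branch {W=T} (X, Y, Z) contributes 4 new; branch {W=T, Y=F, Z=F} (X) contributes 0 new; branch {W=T, X=T, Z=F} (Y) contributes 0 new; branch {Y=T} (X, Z, W) contributes 2 new. Total: 14.

14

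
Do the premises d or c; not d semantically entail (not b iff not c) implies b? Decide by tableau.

Yes

Initial set: {(d or c); not d; not ((not b iff not c) implies b)}.
not ((not b iff not c) implies b): α-rule — add (not b iff not c), not b.
(d or c): β-rule — branch into d  //  c.
  branch 1 (add d):
    × closes — contains both d and not d.
  branch 2 (add c):
    (not b iff not c): β-rule — branch into not b, not c  //  not not b, not not c.
      branch 2.1 (add not b, not c):
        × closes — contains both c and not c.
      branch 2.2 (add not not b, not not c):
        × closes — contains both b and not b.
All 3 branches close.
Every branch closed, so the premises entail the conclusion.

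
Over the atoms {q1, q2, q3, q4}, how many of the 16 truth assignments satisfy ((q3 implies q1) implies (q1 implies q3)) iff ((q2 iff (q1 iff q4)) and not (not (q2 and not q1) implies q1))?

Initial set: {(((q3 implies q1) implies (q1 implies q3)) iff ((q2 iff (q1 iff q4)) and not (not (q2 and not q1) implies q1)))}.
(((q3 implies q1) implies (q1 implies q3)) iff ((q2 iff (q1 iff q4)) and not (not (q2 and not q1) implies q1))): β-rule — branch into ((q3 implies q1) implies (q1 implies q3)), ((q2 iff (q1 iff q4)) and not (not (q2 and not q1) implies q1))  //  not ((q3 implies q1) implies (q1 implies q3)), not ((q2 iff (q1 iff q4)) and not (not (q2 and not q1) implies q1)).
  branch 1 (add ((q3 implies q1) implies (q1 implies q3)), ((q2 iff (q1 iff q4)) and not (not (q2 and not q1) implies q1))):
    ((q2 iff (q1 iff q4)) and not (not (q2 and not q1) implies q1)): α-rule — add (q2 iff (q1 iff q4)), not (not (q2 and not q1) implies q1).
    not (not (q2 and not q1) implies q1): α-rule — add not (q2 and not q1), not q1.
    ((q3 implies q1) implies (q1 implies q3)): β-rule — branch into not (q3 implies q1)  //  (q1 implies q3).
      branch 1.1 (add not (q3 implies q1)):
        not (q3 implies q1): α-rule — add q3, not q1.
        (q2 iff (q1 iff q4)): β-rule — branch into q2, (q1 iff q4)  //  not q2, not (q1 iff q4).
          branch 1.1.1 (add q2, (q1 iff q4)):
            not (q2 and not q1): β-rule — branch into not q2  //  not not q1.
              branch 1.1.1.1 (add not q2):
                × closes — contains both q2 and not q2.
              branch 1.1.1.2 (add not not q1):
                × closes — contains both q1 and not q1.
          branch 1.1.2 (add not q2, not (q1 iff q4)):
            not (q2 and not q1): β-rule — branch into not q2  //  not not q1.
              branch 1.1.2.1 (add not q2):
                not (q1 iff q4): β-rule — branch into q1, not q4  //  not q1, q4.
                  branch 1.1.2.1.1 (add q1, not q4):
                    × closes — contains both q1 and not q1.
                  branch 1.1.2.1.2 (add not q1, q4):
                    ○ open, literals {q1=0, q2=0, q3=1, q4=1}.
              branch 1.1.2.2 (add not not q1):
                × closes — contains both q1 and not q1.
      branch 1.2 (add (q1 implies q3)):
        (q2 iff (q1 iff q4)): β-rule — branch into q2, (q1 iff q4)  //  not q2, not (q1 iff q4).
          branch 1.2.1 (add q2, (q1 iff q4)):
            not (q2 and not q1): β-rule — branch into not q2  //  not not q1.
              branch 1.2.1.1 (add not q2):
                × closes — contains both q2 and not q2.
              branch 1.2.1.2 (add not not q1):
                × closes — contains both q1 and not q1.
          branch 1.2.2 (add not q2, not (q1 iff q4)):
            not (q2 and not q1): β-rule — branch into not q2  //  not not q1.
              branch 1.2.2.1 (add not q2):
                (q1 implies q3): β-rule — branch into not q1  //  q3.
                  branch 1.2.2.1.1 (add not q1):
                    not (q1 iff q4): β-rule — branch into q1, not q4  //  not q1, q4.
                      branch 1.2.2.1.1.1 (add q1, not q4):
                        × closes — contains both q1 and not q1.
                      branch 1.2.2.1.1.2 (add not q1, q4):
                        ○ open, literals {q1=0, q2=0, q4=1}.
                  branch 1.2.2.1.2 (add q3):
                    not (q1 iff q4): β-rule — branch into q1, not q4  //  not q1, q4.
                      branch 1.2.2.1.2.1 (add q1, not q4):
                        × closes — contains both q1 and not q1.
                      branch 1.2.2.1.2.2 (add not q1, q4):
                        ○ open, literals {q1=0, q2=0, q3=1, q4=1}.
              branch 1.2.2.2 (add not not q1):
                × closes — contains both q1 and not q1.
  branch 2 (add not ((q3 implies q1) implies (q1 implies q3)), not ((q2 iff (q1 iff q4)) and not (not (q2 and not q1) implies q1))):
    not ((q3 implies q1) implies (q1 implies q3)): α-rule — add (q3 implies q1), not (q1 implies q3).
    not (q1 implies q3): α-rule — add q1, not q3.
    not ((q2 iff (q1 iff q4)) and not (not (q2 and not q1) implies q1)): β-rule — branch into not (q2 iff (q1 iff q4))  //  not not (not (q2 and not q1) implies q1).
      branch 2.1 (add not (q2 iff (q1 iff q4))):
        (q3 implies q1): β-rule — branch into not q3  //  q1.
          branch 2.1.1 (add not q3):
            not (q2 iff (q1 iff q4)): β-rule — branch into q2, not (q1 iff q4)  //  not q2, (q1 iff q4).
              branch 2.1.1.1 (add q2, not (q1 iff q4)):
                not (q1 iff q4): β-rule — branch into q1, not q4  //  not q1, q4.
                  branch 2.1.1.1.1 (add q1, not q4):
                    ○ open, literals {q1=1, q2=1, q3=0, q4=0}.
                  branch 2.1.1.1.2 (add not q1, q4):
                    × closes — contains both q1 and not q1.
              branch 2.1.1.2 (add not q2, (q1 iff q4)):
                (q1 iff q4): β-rule — branch into q1, q4  //  not q1, not q4.
                  branch 2.1.1.2.1 (add q1, q4):
                    ○ open, literals {q1=1, q2=0, q3=0, q4=1}.
                  branch 2.1.1.2.2 (add not q1, not q4):
                    × closes — contains both q1 and not q1.
          branch 2.1.2 (add q1):
            not (q2 iff (q1 iff q4)): β-rule — branch into q2, not (q1 iff q4)  //  not q2, (q1 iff q4).
              branch 2.1.2.1 (add q2, not (q1 iff q4)):
                not (q1 iff q4): β-rule — branch into q1, not q4  //  not q1, q4.
                  branch 2.1.2.1.1 (add q1, not q4):
                    ○ open, literals {q1=1, q2=1, q3=0, q4=0}.
                  branch 2.1.2.1.2 (add not q1, q4):
                    × closes — contains both q1 and not q1.
              branch 2.1.2.2 (add not q2, (q1 iff q4)):
                (q1 iff q4): β-rule — branch into q1, q4  //  not q1, not q4.
                  branch 2.1.2.2.1 (add q1, q4):
                    ○ open, literals {q1=1, q2=0, q3=0, q4=1}.
                  branch 2.1.2.2.2 (add not q1, not q4):
                    × closes — contains both q1 and not q1.
      branch 2.2 (add not not (not (q2 and not q1) implies q1)):
        (q3 implies q1): β-rule — branch into not q3  //  q1.
          branch 2.2.1 (add not q3):
            not not (not (q2 and not q1) implies q1): β-rule — branch into not not (q2 and not q1)  //  q1.
              branch 2.2.1.1 (add not not (q2 and not q1)):
                not not (q2 and not q1): α-rule — add q2, not q1.
                × closes — contains both q1 and not q1.
              branch 2.2.1.2 (add q1):
                ○ open, literals {q1=1, q3=0}.
          branch 2.2.2 (add q1):
            not not (not (q2 and not q1) implies q1): β-rule — branch into not not (q2 and not q1)  //  q1.
              branch 2.2.2.1 (add not not (q2 and not q1)):
                not not (q2 and not q1): α-rule — add q2, not q1.
                × closes — contains both q1 and not q1.
              branch 2.2.2.2 (add q1):
                ○ open, literals {q1=1, q3=0}.
15 branches closed, 9 open.
Each open branch fixes some atoms; the unmentioned ones are free. Counting distinct full assignments: branch {q1=0, q2=0, q3=1, q4=1} (none free) contributes 1 new; branch {q1=0, q2=0, q4=1} (q3) contributes 1 new; branch {q1=0, q2=0, q3=1, q4=1} (none free) contributes 0 new; branch {q1=1, q2=1, q3=0, q4=0} (none free) contributes 1 new; branch {q1=1, q2=0, q3=0, q4=1} (none free) contributes 1 new; branch {q1=1, q2=1, q3=0, q4=0} (none free) contributes 0 new; branch {q1=1, q2=0, q3=0, q4=1} (none free) contributes 0 new; branch {q1=1, q3=0} (q2, q4) contributes 2 new; branch {q1=1, q3=0} (q2, q4) contributes 0 new. Total: 6.

6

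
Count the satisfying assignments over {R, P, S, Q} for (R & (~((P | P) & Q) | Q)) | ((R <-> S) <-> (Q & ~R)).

12

Initial set: {T ((R & (~((P | P) & Q) | Q)) | ((R <-> S) <-> (Q & ~R)))}.
T ((R & (~((P | P) & Q) | Q)) | ((R <-> S) <-> (Q & ~R))): β-rule — branch into T (R & (~((P | P) & Q) | Q))  //  T ((R <-> S) <-> (Q & ~R)).
  branch 1 (add T (R & (~((P | P) & Q) | Q))):
    T (R & (~((P | P) & Q) | Q)): α-rule — add T R, T (~((P | P) & Q) | Q).
    T (~((P | P) & Q) | Q): β-rule — branch into T ~((P | P) & Q)  //  T Q.
      branch 1.1 (add T ~((P | P) & Q)):
        T ~((P | P) & Q): β-rule — branch into F (P | P)  //  F Q.
          branch 1.1.1 (add F (P | P)):
            F (P | P): α-rule — add F P, F P.
            ○ open, literals {P=false, R=true}.
          branch 1.1.2 (add F Q):
            ○ open, literals {Q=false, R=true}.
      branch 1.2 (add T Q):
        ○ open, literals {Q=true, R=true}.
  branch 2 (add T ((R <-> S) <-> (Q & ~R))):
    T ((R <-> S) <-> (Q & ~R)): β-rule — branch into T (R <-> S), T (Q & ~R)  //  F (R <-> S), F (Q & ~R).
      branch 2.1 (add T (R <-> S), T (Q & ~R)):
        T (Q & ~R): α-rule — add T Q, T ~R.
        T (R <-> S): β-rule — branch into T R, T S  //  F R, F S.
          branch 2.1.1 (add T R, T S):
            × closes — contains both R and ~R.
          branch 2.1.2 (add F R, F S):
            ○ open, literals {Q=true, R=false, S=false}.
      branch 2.2 (add F (R <-> S), F (Q & ~R)):
        F (R <-> S): β-rule — branch into T R, F S  //  F R, T S.
          branch 2.2.1 (add T R, F S):
            F (Q & ~R): β-rule — branch into F Q  //  F ~R.
              branch 2.2.1.1 (add F Q):
                ○ open, literals {Q=false, R=true, S=false}.
              branch 2.2.1.2 (add F ~R):
                ○ open, literals {R=true, S=false}.
          branch 2.2.2 (add F R, T S):
            F (Q & ~R): β-rule — branch into F Q  //  F ~R.
              branch 2.2.2.1 (add F Q):
                ○ open, literals {Q=false, R=false, S=true}.
              branch 2.2.2.2 (add F ~R):
                × closes — contains both R and ~R.
2 branches closed, 7 open.
Each open branch fixes some atoms; the unmentioned ones are free. Counting distinct full assignments: branch {P=false, R=true} (S, Q) contributes 4 new; branch {Q=false, R=true} (P, S) contributes 2 new; branch {Q=true, R=true} (P, S) contributes 2 new; branch {Q=true, R=false, S=false} (P) contributes 2 new; branch {Q=false, R=true, S=false} (P) contributes 0 new; branch {R=true, S=false} (P, Q) contributes 0 new; branch {Q=false, R=false, S=true} (P) contributes 2 new. Total: 12.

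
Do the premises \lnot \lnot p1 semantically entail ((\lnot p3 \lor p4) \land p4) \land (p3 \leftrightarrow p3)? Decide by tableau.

No

Initial set: {T \lnot \lnot p1; F (((\lnot p3 \lor p4) \land p4) \land (p3 \leftrightarrow p3))}.
T \lnot \lnot p1: drop double negation, giving T p1.
F (((\lnot p3 \lor p4) \land p4) \land (p3 \leftrightarrow p3)): β-rule — branch into F ((\lnot p3 \lor p4) \land p4)  //  F (p3 \leftrightarrow p3).
  branch 1 (add F ((\lnot p3 \lor p4) \land p4)):
    F ((\lnot p3 \lor p4) \land p4): β-rule — branch into F (\lnot p3 \lor p4)  //  F p4.
      branch 1.1 (add F (\lnot p3 \lor p4)):
        F (\lnot p3 \lor p4): α-rule — add F \lnot p3, F p4.
        ○ open, literals {p1=1, p3=1, p4=0}.
      branch 1.2 (add F p4):
        ○ open, literals {p1=1, p4=0}.
  branch 2 (add F (p3 \leftrightarrow p3)):
    F (p3 \leftrightarrow p3): β-rule — branch into T p3, F p3  //  F p3, T p3.
      branch 2.1 (add T p3, F p3):
        × closes — contains both p3 and \lnot p3.
      branch 2.2 (add F p3, T p3):
        × closes — contains both p3 and \lnot p3.
2 branches closed, 2 open.
An open branch gives a countermodel: p1=1, p3=1, p4=0 (unmentioned atoms arbitrary); the premises hold there but the conclusion fails.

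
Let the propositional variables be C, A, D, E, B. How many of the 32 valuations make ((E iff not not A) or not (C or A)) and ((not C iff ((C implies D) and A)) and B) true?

Initial set: {(((E iff not not A) or not (C or A)) and ((not C iff ((C implies D) and A)) and B))}.
(((E iff not not A) or not (C or A)) and ((not C iff ((C implies D) and A)) and B)): α-rule — add ((E iff not not A) or not (C or A)), ((not C iff ((C implies D) and A)) and B).
((not C iff ((C implies D) and A)) and B): α-rule — add (not C iff ((C implies D) and A)), B.
((E iff not not A) or not (C or A)): β-rule — branch into (E iff not not A)  //  not (C or A).
  branch 1 (add (E iff not not A)):
    (not C iff ((C implies D) and A)): β-rule — branch into not C, ((C implies D) and A)  //  not not C, not ((C implies D) and A).
      branch 1.1 (add not C, ((C implies D) and A)):
        ((C implies D) and A): α-rule — add (C implies D), A.
        (E iff not not A): β-rule — branch into E, not not A  //  not E, not not not A.
          branch 1.1.1 (add E, not not A):
            not not A: drop double negation, giving A.
            (C implies D): β-rule — branch into not C  //  D.
              branch 1.1.1.1 (add not C):
                ○ open, literals {A=T, B=T, C=F, E=T}.
              branch 1.1.1.2 (add D):
                ○ open, literals {A=T, B=T, C=F, D=T, E=T}.
          branch 1.1.2 (add not E, not not not A):
            not not not A: drop double negation, giving not A.
            × closes — contains both A and not A.
      branch 1.2 (add not not C, not ((C implies D) and A)):
        (E iff not not A): β-rule — branch into E, not not A  //  not E, not not not A.
          branch 1.2.1 (add E, not not A):
            not not A: drop double negation, giving A.
            not ((C implies D) and A): β-rule — branch into not (C implies D)  //  not A.
              branch 1.2.1.1 (add not (C implies D)):
                not (C implies D): α-rule — add C, not D.
                ○ open, literals {A=T, B=T, C=T, D=F, E=T}.
              branch 1.2.1.2 (add not A):
                × closes — contains both A and not A.
          branch 1.2.2 (add not E, not not not A):
            not not not A: drop double negation, giving not A.
            not ((C implies D) and A): β-rule — branch into not (C implies D)  //  not A.
              branch 1.2.2.1 (add not (C implies D)):
                not (C implies D): α-rule — add C, not D.
                ○ open, literals {A=F, B=T, C=T, D=F, E=F}.
              branch 1.2.2.2 (add not A):
                ○ open, literals {A=F, B=T, C=T, E=F}.
  branch 2 (add not (C or A)):
    not (C or A): α-rule — add not C, not A.
    (not C iff ((C implies D) and A)): β-rule — branch into not C, ((C implies D) and A)  //  not not C, not ((C implies D) and A).
      branch 2.1 (add not C, ((C implies D) and A)):
        ((C implies D) and A): α-rule — add (C implies D), A.
        × closes — contains both A and not A.
      branch 2.2 (add not not C, not ((C implies D) and A)):
        × closes — contains both C and not C.
4 branches closed, 5 open.
Each open branch fixes some atoms; the unmentioned ones are free. Counting distinct full assignments: branch {A=T, B=T, C=F, E=T} (D) contributes 2 new; branch {A=T, B=T, C=F, D=T, E=T} (none free) contributes 0 new; branch {A=T, B=T, C=T, D=F, E=T} (none free) contributes 1 new; branch {A=F, B=T, C=T, D=F, E=F} (none free) contributes 1 new; branch {A=F, B=T, C=T, E=F} (D) contributes 1 new. Total: 5.

5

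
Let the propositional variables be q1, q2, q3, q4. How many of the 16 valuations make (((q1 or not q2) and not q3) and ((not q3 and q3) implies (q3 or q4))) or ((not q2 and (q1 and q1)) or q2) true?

Initial set: {((((q1 or not q2) and not q3) and ((not q3 and q3) implies (q3 or q4))) or ((not q2 and (q1 and q1)) or q2))}.
((((q1 or not q2) and not q3) and ((not q3 and q3) implies (q3 or q4))) or ((not q2 and (q1 and q1)) or q2)): β-rule — branch into (((q1 or not q2) and not q3) and ((not q3 and q3) implies (q3 or q4)))  //  ((not q2 and (q1 and q1)) or q2).
  branch 1 (add (((q1 or not q2) and not q3) and ((not q3 and q3) implies (q3 or q4)))):
    (((q1 or not q2) and not q3) and ((not q3 and q3) implies (q3 or q4))): α-rule — add ((q1 or not q2) and not q3), ((not q3 and q3) implies (q3 or q4)).
    ((q1 or not q2) and not q3): α-rule — add (q1 or not q2), not q3.
    ((not q3 and q3) implies (q3 or q4)): β-rule — branch into not (not q3 and q3)  //  (q3 or q4).
      branch 1.1 (add not (not q3 and q3)):
        (q1 or not q2): β-rule — branch into q1  //  not q2.
          branch 1.1.1 (add q1):
            not (not q3 and q3): β-rule — branch into not not q3  //  not q3.
              branch 1.1.1.1 (add not not q3):
                × closes — contains both q3 and not q3.
              branch 1.1.1.2 (add not q3):
                ○ open, literals {q1=T, q3=F}.
          branch 1.1.2 (add not q2):
            not (not q3 and q3): β-rule — branch into not not q3  //  not q3.
              branch 1.1.2.1 (add not not q3):
                × closes — contains both q3 and not q3.
              branch 1.1.2.2 (add not q3):
                ○ open, literals {q2=F, q3=F}.
      branch 1.2 (add (q3 or q4)):
        (q1 or not q2): β-rule — branch into q1  //  not q2.
          branch 1.2.1 (add q1):
            (q3 or q4): β-rule — branch into q3  //  q4.
              branch 1.2.1.1 (add q3):
                × closes — contains both q3 and not q3.
              branch 1.2.1.2 (add q4):
                ○ open, literals {q1=T, q3=F, q4=T}.
          branch 1.2.2 (add not q2):
            (q3 or q4): β-rule — branch into q3  //  q4.
              branch 1.2.2.1 (add q3):
                × closes — contains both q3 and not q3.
              branch 1.2.2.2 (add q4):
                ○ open, literals {q2=F, q3=F, q4=T}.
  branch 2 (add ((not q2 and (q1 and q1)) or q2)):
    ((not q2 and (q1 and q1)) or q2): β-rule — branch into (not q2 and (q1 and q1))  //  q2.
      branch 2.1 (add (not q2 and (q1 and q1))):
        (not q2 and (q1 and q1)): α-rule — add not q2, (q1 and q1).
        (q1 and q1): α-rule — add q1, q1.
        ○ open, literals {q1=T, q2=F}.
      branch 2.2 (add q2):
        ○ open, literals {q2=T}.
4 branches closed, 6 open.
Each open branch fixes some atoms; the unmentioned ones are free. Counting distinct full assignments: branch {q1=T, q3=F} (q2, q4) contributes 4 new; branch {q2=F, q3=F} (q1, q4) contributes 2 new; branch {q1=T, q3=F, q4=T} (q2) contributes 0 new; branch {q2=F, q3=F, q4=T} (q1) contributes 0 new; branch {q1=T, q2=F} (q3, q4) contributes 2 new; branch {q2=T} (q1, q3, q4) contributes 6 new. Total: 14.

14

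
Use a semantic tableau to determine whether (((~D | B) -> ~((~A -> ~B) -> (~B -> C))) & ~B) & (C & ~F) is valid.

Assume the negation and expand:
Initial set: {~((((~D | B) -> ~((~A -> ~B) -> (~B -> C))) & ~B) & (C & ~F))}.
~((((~D | B) -> ~((~A -> ~B) -> (~B -> C))) & ~B) & (C & ~F)): β-rule — branch into ~(((~D | B) -> ~((~A -> ~B) -> (~B -> C))) & ~B)  //  ~(C & ~F).
  branch 1 (add ~(((~D | B) -> ~((~A -> ~B) -> (~B -> C))) & ~B)):
    ~(((~D | B) -> ~((~A -> ~B) -> (~B -> C))) & ~B): β-rule — branch into ~((~D | B) -> ~((~A -> ~B) -> (~B -> C)))  //  ~~B.
      branch 1.1 (add ~((~D | B) -> ~((~A -> ~B) -> (~B -> C)))):
        ~((~D | B) -> ~((~A -> ~B) -> (~B -> C))): α-rule — add (~D | B), ~~((~A -> ~B) -> (~B -> C)).
        (~D | B): β-rule — branch into ~D  //  B.
          branch 1.1.1 (add ~D):
            ~~((~A -> ~B) -> (~B -> C)): β-rule — branch into ~(~A -> ~B)  //  (~B -> C).
              branch 1.1.1.1 (add ~(~A -> ~B)):
                ~(~A -> ~B): α-rule — add ~A, ~~B.
                ○ open, literals {A=0, B=1, D=0}.
              branch 1.1.1.2 (add (~B -> C)):
                (~B -> C): β-rule — branch into ~~B  //  C.
                  branch 1.1.1.2.1 (add ~~B):
                    ○ open, literals {B=1, D=0}.
                  branch 1.1.1.2.2 (add C):
                    ○ open, literals {C=1, D=0}.
          branch 1.1.2 (add B):
            ~~((~A -> ~B) -> (~B -> C)): β-rule — branch into ~(~A -> ~B)  //  (~B -> C).
              branch 1.1.2.1 (add ~(~A -> ~B)):
                ~(~A -> ~B): α-rule — add ~A, ~~B.
                ○ open, literals {A=0, B=1}.
              branch 1.1.2.2 (add (~B -> C)):
                (~B -> C): β-rule — branch into ~~B  //  C.
                  branch 1.1.2.2.1 (add ~~B):
                    ○ open, literals {B=1}.
                  branch 1.1.2.2.2 (add C):
                    ○ open, literals {B=1, C=1}.
      branch 1.2 (add ~~B):
        ○ open, literals {B=1}.
  branch 2 (add ~(C & ~F)):
    ~(C & ~F): β-rule — branch into ~C  //  ~~F.
      branch 2.1 (add ~C):
        ○ open, literals {C=0}.
      branch 2.2 (add ~~F):
        ○ open, literals {F=1}.
0 branches closed, 9 open.
An open branch gives a countermodel: A=0, B=1, D=0 (unmentioned atoms arbitrary); under it the original formula is false.

Not valid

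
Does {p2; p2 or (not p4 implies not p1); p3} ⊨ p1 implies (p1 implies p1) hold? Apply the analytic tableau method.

Initial set: {p2; (p2 or (not p4 implies not p1)); p3; not (p1 implies (p1 implies p1))}.
not (p1 implies (p1 implies p1)): α-rule — add p1, not (p1 implies p1).
not (p1 implies p1): α-rule — add p1, not p1.
× closes — contains both p1 and not p1.
All 1 branch closes.
Every branch closed, so the premises entail the conclusion.

Yes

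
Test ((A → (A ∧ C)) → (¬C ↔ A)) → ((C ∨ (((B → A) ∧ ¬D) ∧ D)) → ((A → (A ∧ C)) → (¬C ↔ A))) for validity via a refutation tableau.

Valid

Assume the negation and expand:
Initial set: {F (((A → (A ∧ C)) → (¬C ↔ A)) → ((C ∨ (((B → A) ∧ ¬D) ∧ D)) → ((A → (A ∧ C)) → (¬C ↔ A))))}.
F (((A → (A ∧ C)) → (¬C ↔ A)) → ((C ∨ (((B → A) ∧ ¬D) ∧ D)) → ((A → (A ∧ C)) → (¬C ↔ A)))): α-rule — add T ((A → (A ∧ C)) → (¬C ↔ A)), F ((C ∨ (((B → A) ∧ ¬D) ∧ D)) → ((A → (A ∧ C)) → (¬C ↔ A))).
F ((C ∨ (((B → A) ∧ ¬D) ∧ D)) → ((A → (A ∧ C)) → (¬C ↔ A))): α-rule — add T (C ∨ (((B → A) ∧ ¬D) ∧ D)), F ((A → (A ∧ C)) → (¬C ↔ A)).
F ((A → (A ∧ C)) → (¬C ↔ A)): α-rule — add T (A → (A ∧ C)), F (¬C ↔ A).
T ((A → (A ∧ C)) → (¬C ↔ A)): β-rule — branch into F (A → (A ∧ C))  //  T (¬C ↔ A).
  branch 1 (add F (A → (A ∧ C))):
    F (A → (A ∧ C)): α-rule — add T A, F (A ∧ C).
    T (C ∨ (((B → A) ∧ ¬D) ∧ D)): β-rule — branch into T C  //  T (((B → A) ∧ ¬D) ∧ D).
      branch 1.1 (add T C):
        T (A → (A ∧ C)): β-rule — branch into F A  //  T (A ∧ C).
          branch 1.1.1 (add F A):
            × closes — contains both A and ¬A.
          branch 1.1.2 (add T (A ∧ C)):
            T (A ∧ C): α-rule — add T A, T C.
            F (¬C ↔ A): β-rule — branch into T ¬C, F A  //  F ¬C, T A.
              branch 1.1.2.1 (add T ¬C, F A):
                × closes — contains both C and ¬C.
              branch 1.1.2.2 (add F ¬C, T A):
                F (A ∧ C): β-rule — branch into F A  //  F C.
                  branch 1.1.2.2.1 (add F A):
                    × closes — contains both A and ¬A.
                  branch 1.1.2.2.2 (add F C):
                    × closes — contains both C and ¬C.
      branch 1.2 (add T (((B → A) ∧ ¬D) ∧ D)):
        T (((B → A) ∧ ¬D) ∧ D): α-rule — add T ((B → A) ∧ ¬D), T D.
        T ((B → A) ∧ ¬D): α-rule — add T (B → A), T ¬D.
        × closes — contains both D and ¬D.
  branch 2 (add T (¬C ↔ A)):
    T (C ∨ (((B → A) ∧ ¬D) ∧ D)): β-rule — branch into T C  //  T (((B → A) ∧ ¬D) ∧ D).
      branch 2.1 (add T C):
        T (A → (A ∧ C)): β-rule — branch into F A  //  T (A ∧ C).
          branch 2.1.1 (add F A):
            F (¬C ↔ A): β-rule — branch into T ¬C, F A  //  F ¬C, T A.
              branch 2.1.1.1 (add T ¬C, F A):
                × closes — contains both C and ¬C.
              branch 2.1.1.2 (add F ¬C, T A):
                × closes — contains both A and ¬A.
          branch 2.1.2 (add T (A ∧ C)):
            T (A ∧ C): α-rule — add T A, T C.
            F (¬C ↔ A): β-rule — branch into T ¬C, F A  //  F ¬C, T A.
              branch 2.1.2.1 (add T ¬C, F A):
                × closes — contains both C and ¬C.
              branch 2.1.2.2 (add F ¬C, T A):
                T (¬C ↔ A): β-rule — branch into T ¬C, T A  //  F ¬C, F A.
                  branch 2.1.2.2.1 (add T ¬C, T A):
                    × closes — contains both C and ¬C.
                  branch 2.1.2.2.2 (add F ¬C, F A):
                    × closes — contains both A and ¬A.
      branch 2.2 (add T (((B → A) ∧ ¬D) ∧ D)):
        T (((B → A) ∧ ¬D) ∧ D): α-rule — add T ((B → A) ∧ ¬D), T D.
        T ((B → A) ∧ ¬D): α-rule — add T (B → A), T ¬D.
        × closes — contains both D and ¬D.
All 11 branches close.
Every branch closed, so the negation is unsatisfiable and the formula is valid.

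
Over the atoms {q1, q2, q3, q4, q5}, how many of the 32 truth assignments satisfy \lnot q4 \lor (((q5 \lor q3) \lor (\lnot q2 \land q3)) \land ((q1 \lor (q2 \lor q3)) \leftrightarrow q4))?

Initial set: {T (\lnot q4 \lor (((q5 \lor q3) \lor (\lnot q2 \land q3)) \land ((q1 \lor (q2 \lor q3)) \leftrightarrow q4)))}.
T (\lnot q4 \lor (((q5 \lor q3) \lor (\lnot q2 \land q3)) \land ((q1 \lor (q2 \lor q3)) \leftrightarrow q4))): β-rule — branch into T \lnot q4  //  T (((q5 \lor q3) \lor (\lnot q2 \land q3)) \land ((q1 \lor (q2 \lor q3)) \leftrightarrow q4)).
  branch 1 (add T \lnot q4):
    ○ open, literals {q4=false}.
  branch 2 (add T (((q5 \lor q3) \lor (\lnot q2 \land q3)) \land ((q1 \lor (q2 \lor q3)) \leftrightarrow q4))):
    T (((q5 \lor q3) \lor (\lnot q2 \land q3)) \land ((q1 \lor (q2 \lor q3)) \leftrightarrow q4)): α-rule — add T ((q5 \lor q3) \lor (\lnot q2 \land q3)), T ((q1 \lor (q2 \lor q3)) \leftrightarrow q4).
    T ((q5 \lor q3) \lor (\lnot q2 \land q3)): β-rule — branch into T (q5 \lor q3)  //  T (\lnot q2 \land q3).
      branch 2.1 (add T (q5 \lor q3)):
        T ((q1 \lor (q2 \lor q3)) \leftrightarrow q4): β-rule — branch into T (q1 \lor (q2 \lor q3)), T q4  //  F (q1 \lor (q2 \lor q3)), F q4.
          branch 2.1.1 (add T (q1 \lor (q2 \lor q3)), T q4):
            T (q5 \lor q3): β-rule — branch into T q5  //  T q3.
              branch 2.1.1.1 (add T q5):
                T (q1 \lor (q2 \lor q3)): β-rule — branch into T q1  //  T (q2 \lor q3).
                  branch 2.1.1.1.1 (add T q1):
                    ○ open, literals {q1=true, q4=true, q5=true}.
                  branch 2.1.1.1.2 (add T (q2 \lor q3)):
                    T (q2 \lor q3): β-rule — branch into T q2  //  T q3.
                      branch 2.1.1.1.2.1 (add T q2):
                        ○ open, literals {q2=true, q4=true, q5=true}.
                      branch 2.1.1.1.2.2 (add T q3):
                        ○ open, literals {q3=true, q4=true, q5=true}.
              branch 2.1.1.2 (add T q3):
                T (q1 \lor (q2 \lor q3)): β-rule — branch into T q1  //  T (q2 \lor q3).
                  branch 2.1.1.2.1 (add T q1):
                    ○ open, literals {q1=true, q3=true, q4=true}.
                  branch 2.1.1.2.2 (add T (q2 \lor q3)):
                    T (q2 \lor q3): β-rule — branch into T q2  //  T q3.
                      branch 2.1.1.2.2.1 (add T q2):
                        ○ open, literals {q2=true, q3=true, q4=true}.
                      branch 2.1.1.2.2.2 (add T q3):
                        ○ open, literals {q3=true, q4=true}.
          branch 2.1.2 (add F (q1 \lor (q2 \lor q3)), F q4):
            F (q1 \lor (q2 \lor q3)): α-rule — add F q1, F (q2 \lor q3).
            F (q2 \lor q3): α-rule — add F q2, F q3.
            T (q5 \lor q3): β-rule — branch into T q5  //  T q3.
              branch 2.1.2.1 (add T q5):
                ○ open, literals {q1=false, q2=false, q3=false, q4=false, q5=true}.
              branch 2.1.2.2 (add T q3):
                × closes — contains both q3 and \lnot q3.
      branch 2.2 (add T (\lnot q2 \land q3)):
        T (\lnot q2 \land q3): α-rule — add T \lnot q2, T q3.
        T ((q1 \lor (q2 \lor q3)) \leftrightarrow q4): β-rule — branch into T (q1 \lor (q2 \lor q3)), T q4  //  F (q1 \lor (q2 \lor q3)), F q4.
          branch 2.2.1 (add T (q1 \lor (q2 \lor q3)), T q4):
            T (q1 \lor (q2 \lor q3)): β-rule — branch into T q1  //  T (q2 \lor q3).
              branch 2.2.1.1 (add T q1):
                ○ open, literals {q1=true, q2=false, q3=true, q4=true}.
              branch 2.2.1.2 (add T (q2 \lor q3)):
                T (q2 \lor q3): β-rule — branch into T q2  //  T q3.
                  branch 2.2.1.2.1 (add T q2):
                    × closes — contains both q2 and \lnot q2.
                  branch 2.2.1.2.2 (add T q3):
                    ○ open, literals {q2=false, q3=true, q4=true}.
          branch 2.2.2 (add F (q1 \lor (q2 \lor q3)), F q4):
            F (q1 \lor (q2 \lor q3)): α-rule — add F q1, F (q2 \lor q3).
            F (q2 \lor q3): α-rule — add F q2, F q3.
            × closes — contains both q3 and \lnot q3.
3 branches closed, 10 open.
Each open branch fixes some atoms; the unmentioned ones are free. Counting distinct full assignments: branch {q4=false} (q1, q2, q3, q5) contributes 16 new; branch {q1=true, q4=true, q5=true} (q2, q3) contributes 4 new; branch {q2=true, q4=true, q5=true} (q1, q3) contributes 2 new; branch {q3=true, q4=true, q5=true} (q1, q2) contributes 1 new; branch {q1=true, q3=true, q4=true} (q2, q5) contributes 2 new; branch {q2=true, q3=true, q4=true} (q1, q5) contributes 1 new; branch {q3=true, q4=true} (q1, q2, q5) contributes 1 new; branch {q1=false, q2=false, q3=false, q4=false, q5=true} (none free) contributes 0 new; branch {q1=true, q2=false, q3=true, q4=true} (q5) contributes 0 new; branch {q2=false, q3=true, q4=true} (q1, q5) contributes 0 new. Total: 27.

27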